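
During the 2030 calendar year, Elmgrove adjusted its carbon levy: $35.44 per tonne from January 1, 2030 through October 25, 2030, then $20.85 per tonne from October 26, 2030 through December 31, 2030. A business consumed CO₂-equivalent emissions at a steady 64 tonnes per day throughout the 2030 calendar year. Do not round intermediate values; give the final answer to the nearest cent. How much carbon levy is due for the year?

January 1 – October 25, 2030: 298 days × 64 tonnes/day = 19,072 tonnes at $35.44/tonne → $675911.68
October 26 – December 31, 2030: 67 days × 64 tonnes/day = 4,288 tonnes at $20.85/tonne → $89404.80

$765316.48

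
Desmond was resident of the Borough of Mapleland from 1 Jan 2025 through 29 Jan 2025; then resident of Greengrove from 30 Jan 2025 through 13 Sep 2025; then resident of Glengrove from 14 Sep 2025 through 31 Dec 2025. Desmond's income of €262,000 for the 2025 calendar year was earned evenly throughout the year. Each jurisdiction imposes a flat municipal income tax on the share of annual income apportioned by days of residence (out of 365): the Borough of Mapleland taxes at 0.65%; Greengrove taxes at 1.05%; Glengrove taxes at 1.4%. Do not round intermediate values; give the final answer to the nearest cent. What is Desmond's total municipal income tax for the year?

€2,941.58

The Borough of Mapleland, 1 Jan – 29 Jan 2025: 29 days → €262,000 × 0.65% × 29/365 = €135.3068
Greengrove, 30 Jan – 13 Sep 2025: 227 days → €262,000 × 1.05% × 227/365 = €1,710.8959
Glengrove, 14 Sep – 31 Dec 2025: 109 days → €262,000 × 1.4% × 109/365 = €1,095.3753
Total = €2,941.5781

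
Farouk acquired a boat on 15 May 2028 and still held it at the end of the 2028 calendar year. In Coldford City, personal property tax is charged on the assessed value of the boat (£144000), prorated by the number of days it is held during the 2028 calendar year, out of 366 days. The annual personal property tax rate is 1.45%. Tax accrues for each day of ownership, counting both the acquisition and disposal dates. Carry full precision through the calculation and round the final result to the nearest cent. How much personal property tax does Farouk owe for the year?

£1317.84

Days held (15 May – 31 December 2028): 231 out of 366
Tax = £144000 × 1.45% × 231/366 = £1317.8361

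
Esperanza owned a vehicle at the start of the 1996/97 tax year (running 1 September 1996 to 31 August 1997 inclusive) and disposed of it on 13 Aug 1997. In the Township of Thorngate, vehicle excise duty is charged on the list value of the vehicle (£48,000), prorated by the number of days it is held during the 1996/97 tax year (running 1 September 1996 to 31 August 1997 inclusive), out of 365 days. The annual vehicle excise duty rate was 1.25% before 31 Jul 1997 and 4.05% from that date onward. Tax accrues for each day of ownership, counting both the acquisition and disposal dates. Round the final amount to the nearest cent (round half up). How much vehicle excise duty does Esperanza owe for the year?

£621.96

1 Sep 1996 – 30 Jul 1997: 333 days at 1.25% → £48,000 × 1.25% × 333/365 = £547.3973
31 Jul – 13 Aug 1997: 14 days at 4.05% → £48,000 × 4.05% × 14/365 = £74.5644
Total = £621.9616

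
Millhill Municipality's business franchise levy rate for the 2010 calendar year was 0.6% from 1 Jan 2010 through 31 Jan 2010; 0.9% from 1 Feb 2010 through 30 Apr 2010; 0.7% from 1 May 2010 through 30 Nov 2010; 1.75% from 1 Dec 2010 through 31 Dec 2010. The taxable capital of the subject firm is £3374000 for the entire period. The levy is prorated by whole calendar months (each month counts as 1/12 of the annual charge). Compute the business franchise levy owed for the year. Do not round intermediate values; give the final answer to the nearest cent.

£27976.08

1 Jan – 31 Jan 2010: 1 month at 0.6% → £3374000 × 0.6% × 1/12 = £1687.0000
1 Feb – 30 Apr 2010: 3 months at 0.9% → £3374000 × 0.9% × 3/12 = £7591.5000
1 May – 30 Nov 2010: 7 months at 0.7% → £3374000 × 0.7% × 7/12 = £13777.1667
1 Dec – 31 Dec 2010: 1 month at 1.75% → £3374000 × 1.75% × 1/12 = £4920.4167
Total = £27976.0833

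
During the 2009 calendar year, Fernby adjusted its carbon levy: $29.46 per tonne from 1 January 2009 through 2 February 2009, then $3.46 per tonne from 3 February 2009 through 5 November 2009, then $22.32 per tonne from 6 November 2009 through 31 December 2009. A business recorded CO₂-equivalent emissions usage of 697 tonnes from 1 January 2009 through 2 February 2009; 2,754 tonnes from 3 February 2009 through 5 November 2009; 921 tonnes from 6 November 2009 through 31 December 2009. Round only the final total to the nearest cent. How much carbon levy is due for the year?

1 January – 2 February 2009: 697 tonnes at $29.46/tonne → $20,533.62
3 February – 5 November 2009: 2,754 tonnes at $3.46/tonne → $9,528.84
6 November – 31 December 2009: 921 tonnes at $22.32/tonne → $20,556.72

$50,619.18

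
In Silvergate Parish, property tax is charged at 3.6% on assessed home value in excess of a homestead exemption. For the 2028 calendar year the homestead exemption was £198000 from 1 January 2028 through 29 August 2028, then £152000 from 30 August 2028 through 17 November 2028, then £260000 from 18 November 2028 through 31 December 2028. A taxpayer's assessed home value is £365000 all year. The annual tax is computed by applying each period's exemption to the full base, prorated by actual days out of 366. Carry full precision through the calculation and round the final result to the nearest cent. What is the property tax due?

£6105.64

1 January – 29 August 2028: 242 days, exemption £198000 → (£365000 − £198000) × 3.6% × 242/366 = £3975.1475
30 August – 17 November 2028: 80 days, exemption £152000 → (£365000 − £152000) × 3.6% × 80/366 = £1676.0656
18 November – 31 December 2028: 44 days, exemption £260000 → (£365000 − £260000) × 3.6% × 44/366 = £454.4262
Total = £6105.6393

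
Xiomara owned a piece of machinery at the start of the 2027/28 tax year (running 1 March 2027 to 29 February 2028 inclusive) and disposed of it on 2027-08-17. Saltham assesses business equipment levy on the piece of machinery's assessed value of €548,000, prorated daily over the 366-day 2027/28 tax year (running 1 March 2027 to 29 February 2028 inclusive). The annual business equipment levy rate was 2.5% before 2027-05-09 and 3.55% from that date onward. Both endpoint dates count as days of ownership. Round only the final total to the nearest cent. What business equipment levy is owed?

€7,951.24

2027-03-01 to 2027-05-08: 69 days at 2.5% → €548,000 × 2.5% × 69/366 = €2,582.7869
2027-05-09 to 2027-08-17: 101 days at 3.55% → €548,000 × 3.55% × 101/366 = €5,368.4536
Total = €7,951.2404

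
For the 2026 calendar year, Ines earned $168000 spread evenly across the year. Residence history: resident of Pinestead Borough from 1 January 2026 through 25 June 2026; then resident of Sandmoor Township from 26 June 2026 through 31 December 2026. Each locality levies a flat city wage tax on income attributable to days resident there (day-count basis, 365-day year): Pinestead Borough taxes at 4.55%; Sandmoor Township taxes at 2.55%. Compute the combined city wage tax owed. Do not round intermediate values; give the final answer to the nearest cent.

Pinestead Borough, 1 January – 25 June 2026: 176 days → $168000 × 4.55% × 176/365 = $3685.8740
Sandmoor Township, 26 June – 31 December 2026: 189 days → $168000 × 2.55% × 189/365 = $2218.2904
Total = $5904.1644

$5904.16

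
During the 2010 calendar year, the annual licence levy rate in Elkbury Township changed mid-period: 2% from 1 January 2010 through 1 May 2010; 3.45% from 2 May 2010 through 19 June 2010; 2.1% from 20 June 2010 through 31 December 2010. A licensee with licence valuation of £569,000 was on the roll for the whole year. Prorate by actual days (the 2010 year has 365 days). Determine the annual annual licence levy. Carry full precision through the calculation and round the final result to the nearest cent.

1 January – 1 May 2010: 121 days at 2% → £569,000 × 2% × 121/365 = £3,772.5479
2 May – 19 June 2010: 49 days at 3.45% → £569,000 × 3.45% × 49/365 = £2,635.3274
20 June – 31 December 2010: 195 days at 2.1% → £569,000 × 2.1% × 195/365 = £6,383.7123
Total = £12,791.5877

£12,791.59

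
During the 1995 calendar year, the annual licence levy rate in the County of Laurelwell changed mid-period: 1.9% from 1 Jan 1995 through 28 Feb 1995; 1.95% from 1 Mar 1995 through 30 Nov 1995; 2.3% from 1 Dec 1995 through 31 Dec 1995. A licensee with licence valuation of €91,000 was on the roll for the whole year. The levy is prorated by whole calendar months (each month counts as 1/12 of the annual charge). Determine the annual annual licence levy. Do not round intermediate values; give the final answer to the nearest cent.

1 Jan – 28 Feb 1995: 2 months at 1.9% → €91,000 × 1.9% × 2/12 = €288.1667
1 Mar – 30 Nov 1995: 9 months at 1.95% → €91,000 × 1.95% × 9/12 = €1,330.8750
1 Dec – 31 Dec 1995: 1 month at 2.3% → €91,000 × 2.3% × 1/12 = €174.4167
Total = €1,793.4583

€1,793.46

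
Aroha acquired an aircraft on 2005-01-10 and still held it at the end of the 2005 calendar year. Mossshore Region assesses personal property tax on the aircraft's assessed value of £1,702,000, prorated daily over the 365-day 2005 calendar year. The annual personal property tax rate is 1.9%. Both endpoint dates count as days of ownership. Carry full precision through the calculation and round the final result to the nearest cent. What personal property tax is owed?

£31,540.62

Days held (2005-01-10 to 2005-12-31): 356 out of 365
Tax = £1,702,000 × 1.9% × 356/365 = £31,540.6247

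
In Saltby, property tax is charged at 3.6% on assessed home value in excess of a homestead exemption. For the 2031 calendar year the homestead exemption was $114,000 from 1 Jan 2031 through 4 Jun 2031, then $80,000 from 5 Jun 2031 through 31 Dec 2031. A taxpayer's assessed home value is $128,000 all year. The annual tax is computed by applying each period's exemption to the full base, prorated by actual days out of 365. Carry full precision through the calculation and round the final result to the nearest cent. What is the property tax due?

$1,208.22

1 Jan – 4 Jun 2031: 155 days, exemption $114,000 → ($128,000 − $114,000) × 3.6% × 155/365 = $214.0274
5 Jun – 31 Dec 2031: 210 days, exemption $80,000 → ($128,000 − $80,000) × 3.6% × 210/365 = $994.1918
Total = $1,208.2192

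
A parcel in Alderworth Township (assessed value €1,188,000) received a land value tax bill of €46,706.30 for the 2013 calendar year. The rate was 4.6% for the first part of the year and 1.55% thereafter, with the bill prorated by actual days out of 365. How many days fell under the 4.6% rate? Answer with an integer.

Let d = days at the first rate; then 365 − d days at the second rate.
€1,188,000 × [4.6%·d + 1.55%·(365−d)] / 365 = €46,706.30
Solving gives d = 285, so the new rate took effect on October 13, 2013.

285 days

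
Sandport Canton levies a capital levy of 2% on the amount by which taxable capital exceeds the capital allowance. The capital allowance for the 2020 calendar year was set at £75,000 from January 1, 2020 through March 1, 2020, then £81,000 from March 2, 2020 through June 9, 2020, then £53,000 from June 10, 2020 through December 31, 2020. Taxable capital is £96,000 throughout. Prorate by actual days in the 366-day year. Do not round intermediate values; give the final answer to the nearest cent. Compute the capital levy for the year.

£633.66

January 1 – March 1, 2020: 61 days, exemption £75,000 → (£96,000 − £75,000) × 2% × 61/366 = £70.0000
March 2 – June 9, 2020: 100 days, exemption £81,000 → (£96,000 − £81,000) × 2% × 100/366 = £81.9672
June 10 – December 31, 2020: 205 days, exemption £53,000 → (£96,000 − £53,000) × 2% × 205/366 = £481.6940
Total = £633.6612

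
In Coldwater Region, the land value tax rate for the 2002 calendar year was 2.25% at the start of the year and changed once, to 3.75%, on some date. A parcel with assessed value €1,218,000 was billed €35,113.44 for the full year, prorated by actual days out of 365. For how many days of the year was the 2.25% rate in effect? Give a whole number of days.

Let d = days at the first rate; then 365 − d days at the second rate.
€1,218,000 × [2.25%·d + 3.75%·(365−d)] / 365 = €35,113.44
Solving gives d = 211, so the new rate took effect on 31 July 2002.

211 days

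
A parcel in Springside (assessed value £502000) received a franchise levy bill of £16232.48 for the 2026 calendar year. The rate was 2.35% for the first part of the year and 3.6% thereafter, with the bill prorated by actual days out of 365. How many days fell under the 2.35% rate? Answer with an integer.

107 days

Let d = days at the first rate; then 365 − d days at the second rate.
£502000 × [2.35%·d + 3.6%·(365−d)] / 365 = £16232.48
Solving gives d = 107, so the new rate took effect on April 18, 2026.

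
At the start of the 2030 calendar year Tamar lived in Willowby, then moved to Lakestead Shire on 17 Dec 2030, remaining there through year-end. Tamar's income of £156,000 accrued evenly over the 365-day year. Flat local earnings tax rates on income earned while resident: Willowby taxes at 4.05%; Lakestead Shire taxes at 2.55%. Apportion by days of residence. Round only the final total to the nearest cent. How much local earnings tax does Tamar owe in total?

£6,221.84

Willowby, 1 Jan – 16 Dec 2030: 350 days → £156,000 × 4.05% × 350/365 = £6,058.3562
Lakestead Shire, 17 Dec – 31 Dec 2030: 15 days → £156,000 × 2.55% × 15/365 = £163.4795
Total = £6,221.8356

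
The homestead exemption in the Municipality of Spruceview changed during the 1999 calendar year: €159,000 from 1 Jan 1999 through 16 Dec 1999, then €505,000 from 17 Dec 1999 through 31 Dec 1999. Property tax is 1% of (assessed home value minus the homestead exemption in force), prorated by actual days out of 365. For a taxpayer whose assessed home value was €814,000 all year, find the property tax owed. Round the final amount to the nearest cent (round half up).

€6,407.81

1 Jan – 16 Dec 1999: 350 days, exemption €159,000 → (€814,000 − €159,000) × 1% × 350/365 = €6,280.8219
17 Dec – 31 Dec 1999: 15 days, exemption €505,000 → (€814,000 − €505,000) × 1% × 15/365 = €126.9863
Total = €6,407.8082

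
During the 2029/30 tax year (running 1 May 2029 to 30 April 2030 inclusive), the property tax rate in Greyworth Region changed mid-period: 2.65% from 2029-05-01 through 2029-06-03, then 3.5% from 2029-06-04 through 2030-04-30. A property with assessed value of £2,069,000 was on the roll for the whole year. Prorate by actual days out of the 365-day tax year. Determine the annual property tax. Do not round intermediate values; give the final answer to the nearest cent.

£70,776.81

2029-05-01 to 2029-06-03: 34 days at 2.65% → £2,069,000 × 2.65% × 34/365 = £5,107.3123
2029-06-04 to 2030-04-30: 331 days at 3.5% → £2,069,000 × 3.5% × 331/365 = £65,669.4932
Total = £70,776.8055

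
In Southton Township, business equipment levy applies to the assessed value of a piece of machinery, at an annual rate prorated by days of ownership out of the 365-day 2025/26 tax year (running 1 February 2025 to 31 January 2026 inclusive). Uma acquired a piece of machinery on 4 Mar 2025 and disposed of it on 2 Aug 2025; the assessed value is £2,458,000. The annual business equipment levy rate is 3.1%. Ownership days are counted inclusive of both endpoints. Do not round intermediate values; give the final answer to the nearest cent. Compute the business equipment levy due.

Days held (4 Mar – 2 Aug 2025): 152 out of 365
Tax = £2,458,000 × 3.1% × 152/365 = £31,731.7699

£31,731.77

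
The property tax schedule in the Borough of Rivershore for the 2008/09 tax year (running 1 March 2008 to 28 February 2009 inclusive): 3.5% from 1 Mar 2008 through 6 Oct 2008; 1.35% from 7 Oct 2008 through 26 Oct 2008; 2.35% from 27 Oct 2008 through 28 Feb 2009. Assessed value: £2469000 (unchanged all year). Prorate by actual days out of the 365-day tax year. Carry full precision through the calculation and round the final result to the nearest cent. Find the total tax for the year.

1 Mar – 6 Oct 2008: 220 days at 3.5% → £2469000 × 3.5% × 220/365 = £52085.7534
7 Oct – 26 Oct 2008: 20 days at 1.35% → £2469000 × 1.35% × 20/365 = £1826.3836
27 Oct 2008 – 28 Feb 2009: 125 days at 2.35% → £2469000 × 2.35% × 125/365 = £19870.3767
Total = £73782.5137

£73782.51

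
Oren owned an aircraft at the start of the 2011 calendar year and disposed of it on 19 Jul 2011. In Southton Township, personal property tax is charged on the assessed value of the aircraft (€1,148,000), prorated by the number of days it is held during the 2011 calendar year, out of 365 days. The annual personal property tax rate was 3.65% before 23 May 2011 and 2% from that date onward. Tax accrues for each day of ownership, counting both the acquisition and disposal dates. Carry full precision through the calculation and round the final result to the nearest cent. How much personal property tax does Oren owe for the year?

1 Jan – 22 May 2011: 142 days at 3.65% → €1,148,000 × 3.65% × 142/365 = €16,301.6000
23 May – 19 Jul 2011: 58 days at 2% → €1,148,000 × 2% × 58/365 = €3,648.4384
Total = €19,950.0384

€19,950.04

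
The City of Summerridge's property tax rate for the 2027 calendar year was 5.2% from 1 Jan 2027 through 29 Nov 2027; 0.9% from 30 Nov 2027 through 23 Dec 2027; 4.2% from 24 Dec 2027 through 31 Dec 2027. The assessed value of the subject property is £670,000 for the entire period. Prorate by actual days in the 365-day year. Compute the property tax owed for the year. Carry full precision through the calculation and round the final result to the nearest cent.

1 Jan – 29 Nov 2027: 333 days at 5.2% → £670,000 × 5.2% × 333/365 = £31,785.5342
30 Nov – 23 Dec 2027: 24 days at 0.9% → £670,000 × 0.9% × 24/365 = £396.4932
24 Dec – 31 Dec 2027: 8 days at 4.2% → £670,000 × 4.2% × 8/365 = £616.7671
Total = £32,798.7945

£32,798.79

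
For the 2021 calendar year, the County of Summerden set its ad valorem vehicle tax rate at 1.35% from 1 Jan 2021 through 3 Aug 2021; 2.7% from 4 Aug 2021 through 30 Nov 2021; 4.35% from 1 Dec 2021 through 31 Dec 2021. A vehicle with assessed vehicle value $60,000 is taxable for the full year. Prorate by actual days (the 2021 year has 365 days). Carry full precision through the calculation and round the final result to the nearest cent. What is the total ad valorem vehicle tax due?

1 Jan – 3 Aug 2021: 215 days at 1.35% → $60,000 × 1.35% × 215/365 = $477.1233
4 Aug – 30 Nov 2021: 119 days at 2.7% → $60,000 × 2.7% × 119/365 = $528.1644
1 Dec – 31 Dec 2021: 31 days at 4.35% → $60,000 × 4.35% × 31/365 = $221.6712
Total = $1,226.9589

$1,226.96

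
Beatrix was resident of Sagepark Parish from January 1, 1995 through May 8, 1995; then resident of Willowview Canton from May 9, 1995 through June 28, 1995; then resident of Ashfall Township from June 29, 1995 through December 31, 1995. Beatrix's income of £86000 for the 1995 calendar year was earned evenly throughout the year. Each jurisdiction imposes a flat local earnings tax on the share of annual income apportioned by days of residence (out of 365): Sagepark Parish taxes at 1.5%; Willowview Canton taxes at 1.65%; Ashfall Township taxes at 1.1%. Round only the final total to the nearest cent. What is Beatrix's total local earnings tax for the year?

Sagepark Parish, January 1 – May 8, 1995: 128 days → £86000 × 1.5% × 128/365 = £452.3836
Willowview Canton, May 9 – June 28, 1995: 51 days → £86000 × 1.65% × 51/365 = £198.2712
Ashfall Township, June 29 – December 31, 1995: 186 days → £86000 × 1.1% × 186/365 = £482.0712
Total = £1132.7260

£1132.73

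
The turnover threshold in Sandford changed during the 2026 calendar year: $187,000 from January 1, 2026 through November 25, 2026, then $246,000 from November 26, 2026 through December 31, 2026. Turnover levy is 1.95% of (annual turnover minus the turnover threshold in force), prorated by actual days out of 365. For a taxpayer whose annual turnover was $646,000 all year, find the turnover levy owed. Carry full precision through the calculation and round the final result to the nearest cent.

$8,837.03

January 1 – November 25, 2026: 329 days, exemption $187,000 → ($646,000 − $187,000) × 1.95% × 329/365 = $8,067.7110
November 26 – December 31, 2026: 36 days, exemption $246,000 → ($646,000 − $246,000) × 1.95% × 36/365 = $769.3151
Total = $8,837.0260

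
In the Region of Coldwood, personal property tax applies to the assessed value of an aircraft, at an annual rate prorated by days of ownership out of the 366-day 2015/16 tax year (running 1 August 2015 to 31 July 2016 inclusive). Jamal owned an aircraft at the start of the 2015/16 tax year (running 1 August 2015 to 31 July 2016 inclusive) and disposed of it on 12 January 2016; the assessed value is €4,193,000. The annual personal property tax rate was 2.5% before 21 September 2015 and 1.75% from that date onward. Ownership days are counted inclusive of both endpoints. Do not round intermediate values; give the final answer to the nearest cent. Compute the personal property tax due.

1 August – 20 September 2015: 51 days at 2.5% → €4,193,000 × 2.5% × 51/366 = €14,606.7623
21 September 2015 – 12 January 2016: 114 days at 1.75% → €4,193,000 × 1.75% × 114/366 = €22,855.2869
Total = €37,462.0492

€37,462.05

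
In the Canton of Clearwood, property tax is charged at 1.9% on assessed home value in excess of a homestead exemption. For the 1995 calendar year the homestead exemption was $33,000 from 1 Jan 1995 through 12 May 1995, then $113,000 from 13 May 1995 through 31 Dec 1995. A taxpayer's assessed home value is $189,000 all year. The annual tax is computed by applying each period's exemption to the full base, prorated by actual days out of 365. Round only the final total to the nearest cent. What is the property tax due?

1 Jan – 12 May 1995: 132 days, exemption $33,000 → ($189,000 − $33,000) × 1.9% × 132/365 = $1,071.9123
13 May – 31 Dec 1995: 233 days, exemption $113,000 → ($189,000 − $113,000) × 1.9% × 233/365 = $921.7863
Total = $1,993.6986

$1,993.70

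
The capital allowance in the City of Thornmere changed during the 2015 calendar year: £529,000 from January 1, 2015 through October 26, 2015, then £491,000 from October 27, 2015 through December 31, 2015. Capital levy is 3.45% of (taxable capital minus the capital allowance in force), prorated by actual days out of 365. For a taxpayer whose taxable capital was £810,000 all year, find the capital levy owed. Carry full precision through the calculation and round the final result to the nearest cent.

January 1 – October 26, 2015: 299 days, exemption £529,000 → (£810,000 − £529,000) × 3.45% × 299/365 = £7,941.5219
October 27 – December 31, 2015: 66 days, exemption £491,000 → (£810,000 − £491,000) × 3.45% × 66/365 = £1,990.0356
Total = £9,931.5575

£9,931.56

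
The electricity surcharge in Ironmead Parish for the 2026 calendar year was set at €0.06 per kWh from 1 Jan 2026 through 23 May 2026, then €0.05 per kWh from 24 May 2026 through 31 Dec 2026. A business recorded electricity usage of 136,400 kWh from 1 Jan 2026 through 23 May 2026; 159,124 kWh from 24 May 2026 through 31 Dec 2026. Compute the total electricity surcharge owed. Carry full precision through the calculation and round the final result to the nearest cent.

€16,140.20

1 Jan – 23 May 2026: 136,400 kWh at €0.06/kWh → €8,184.00
24 May – 31 Dec 2026: 159,124 kWh at €0.05/kWh → €7,956.20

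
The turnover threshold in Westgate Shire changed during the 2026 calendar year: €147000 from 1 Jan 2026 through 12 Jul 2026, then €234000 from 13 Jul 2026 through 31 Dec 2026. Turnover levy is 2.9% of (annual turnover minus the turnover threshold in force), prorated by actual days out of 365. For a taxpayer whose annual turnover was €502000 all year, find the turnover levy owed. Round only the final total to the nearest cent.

€9106.08

1 Jan – 12 Jul 2026: 193 days, exemption €147000 → (€502000 − €147000) × 2.9% × 193/365 = €5443.6575
13 Jul – 31 Dec 2026: 172 days, exemption €234000 → (€502000 − €234000) × 2.9% × 172/365 = €3662.4219
Total = €9106.0795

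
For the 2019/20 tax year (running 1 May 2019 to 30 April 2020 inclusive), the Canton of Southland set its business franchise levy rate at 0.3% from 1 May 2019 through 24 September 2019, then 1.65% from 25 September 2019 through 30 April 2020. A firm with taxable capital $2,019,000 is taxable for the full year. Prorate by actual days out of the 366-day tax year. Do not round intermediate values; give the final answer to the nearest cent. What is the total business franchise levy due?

$22,366.22

1 May – 24 September 2019: 147 days at 0.3% → $2,019,000 × 0.3% × 147/366 = $2,432.7295
25 September 2019 – 30 April 2020: 219 days at 1.65% → $2,019,000 × 1.65% × 219/366 = $19,933.4877
Total = $22,366.2172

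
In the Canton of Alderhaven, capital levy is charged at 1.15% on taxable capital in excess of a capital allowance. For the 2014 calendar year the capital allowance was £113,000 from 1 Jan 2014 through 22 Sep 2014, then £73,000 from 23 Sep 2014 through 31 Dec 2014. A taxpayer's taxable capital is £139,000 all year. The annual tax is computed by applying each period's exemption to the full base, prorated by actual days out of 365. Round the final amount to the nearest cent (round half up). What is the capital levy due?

£425.03

1 Jan – 22 Sep 2014: 265 days, exemption £113,000 → (£139,000 − £113,000) × 1.15% × 265/365 = £217.0822
23 Sep – 31 Dec 2014: 100 days, exemption £73,000 → (£139,000 − £73,000) × 1.15% × 100/365 = £207.9452
Total = £425.0274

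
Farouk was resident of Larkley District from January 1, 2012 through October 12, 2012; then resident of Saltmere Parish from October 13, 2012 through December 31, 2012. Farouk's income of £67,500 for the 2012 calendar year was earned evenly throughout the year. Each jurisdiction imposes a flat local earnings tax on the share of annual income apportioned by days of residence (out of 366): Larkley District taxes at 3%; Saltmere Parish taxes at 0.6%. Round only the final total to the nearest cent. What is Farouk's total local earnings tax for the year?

Larkley District, January 1 – October 12, 2012: 286 days → £67,500 × 3% × 286/366 = £1,582.3770
Saltmere Parish, October 13 – December 31, 2012: 80 days → £67,500 × 0.6% × 80/366 = £88.5246
Total = £1,670.9016

£1,670.90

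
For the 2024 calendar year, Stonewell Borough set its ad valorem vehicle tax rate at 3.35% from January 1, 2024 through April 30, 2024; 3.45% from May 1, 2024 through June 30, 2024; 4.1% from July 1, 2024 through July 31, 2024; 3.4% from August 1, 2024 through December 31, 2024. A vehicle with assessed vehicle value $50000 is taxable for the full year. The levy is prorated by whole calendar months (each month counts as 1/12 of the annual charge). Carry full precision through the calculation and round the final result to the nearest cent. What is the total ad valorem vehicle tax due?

$1725.00

January 1 – April 30, 2024: 4 months at 3.35% → $50000 × 3.35% × 4/12 = $558.3333
May 1 – June 30, 2024: 2 months at 3.45% → $50000 × 3.45% × 2/12 = $287.5000
July 1 – July 31, 2024: 1 month at 4.1% → $50000 × 4.1% × 1/12 = $170.8333
August 1 – December 31, 2024: 5 months at 3.4% → $50000 × 3.4% × 5/12 = $708.3333
Total = $1725.0000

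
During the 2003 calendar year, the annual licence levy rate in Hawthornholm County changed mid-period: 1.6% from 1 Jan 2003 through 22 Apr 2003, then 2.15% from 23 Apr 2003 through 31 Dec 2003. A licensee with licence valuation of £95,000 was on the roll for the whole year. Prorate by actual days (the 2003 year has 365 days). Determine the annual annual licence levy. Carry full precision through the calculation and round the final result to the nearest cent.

1 Jan – 22 Apr 2003: 112 days at 1.6% → £95,000 × 1.6% × 112/365 = £466.4110
23 Apr – 31 Dec 2003: 253 days at 2.15% → £95,000 × 2.15% × 253/365 = £1,415.7603
Total = £1,882.1712

£1,882.17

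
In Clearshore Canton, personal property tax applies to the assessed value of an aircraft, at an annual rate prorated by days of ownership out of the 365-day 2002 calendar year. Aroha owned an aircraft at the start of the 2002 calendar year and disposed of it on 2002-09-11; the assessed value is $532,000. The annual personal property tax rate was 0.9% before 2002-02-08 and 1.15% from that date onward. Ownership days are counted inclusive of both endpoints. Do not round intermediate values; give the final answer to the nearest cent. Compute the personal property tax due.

$4,118.99

2002-01-01 to 2002-02-07: 38 days at 0.9% → $532,000 × 0.9% × 38/365 = $498.4767
2002-02-08 to 2002-09-11: 216 days at 1.15% → $532,000 × 1.15% × 216/365 = $3,620.5151
Total = $4,118.9918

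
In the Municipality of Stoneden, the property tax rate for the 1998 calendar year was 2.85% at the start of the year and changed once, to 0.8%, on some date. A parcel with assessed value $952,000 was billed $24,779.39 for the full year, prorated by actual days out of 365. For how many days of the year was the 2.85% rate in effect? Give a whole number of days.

321 days

Let d = days at the first rate; then 365 − d days at the second rate.
$952,000 × [2.85%·d + 0.8%·(365−d)] / 365 = $24,779.39
Solving gives d = 321, so the new rate took effect on 18 Nov 1998.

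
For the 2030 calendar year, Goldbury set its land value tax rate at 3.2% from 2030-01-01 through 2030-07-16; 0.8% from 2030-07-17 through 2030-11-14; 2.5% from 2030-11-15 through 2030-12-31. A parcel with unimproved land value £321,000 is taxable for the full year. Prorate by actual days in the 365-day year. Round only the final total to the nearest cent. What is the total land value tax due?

2030-01-01 to 2030-07-16: 197 days at 3.2% → £321,000 × 3.2% × 197/365 = £5,544.0658
2030-07-17 to 2030-11-14: 121 days at 0.8% → £321,000 × 0.8% × 121/365 = £851.3096
2030-11-15 to 2030-12-31: 47 days at 2.5% → £321,000 × 2.5% × 47/365 = £1,033.3562
Total = £7,428.7315

£7,428.73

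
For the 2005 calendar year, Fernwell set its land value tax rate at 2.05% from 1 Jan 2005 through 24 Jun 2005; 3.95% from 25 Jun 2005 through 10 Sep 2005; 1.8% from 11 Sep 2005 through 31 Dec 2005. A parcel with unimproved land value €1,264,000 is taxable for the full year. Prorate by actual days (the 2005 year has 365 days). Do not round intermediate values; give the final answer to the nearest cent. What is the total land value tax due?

€30,074.54

1 Jan – 24 Jun 2005: 175 days at 2.05% → €1,264,000 × 2.05% × 175/365 = €12,423.5616
25 Jun – 10 Sep 2005: 78 days at 3.95% → €1,264,000 × 3.95% × 78/365 = €10,669.5452
11 Sep – 31 Dec 2005: 112 days at 1.8% → €1,264,000 × 1.8% × 112/365 = €6,981.4356
Total = €30,074.5425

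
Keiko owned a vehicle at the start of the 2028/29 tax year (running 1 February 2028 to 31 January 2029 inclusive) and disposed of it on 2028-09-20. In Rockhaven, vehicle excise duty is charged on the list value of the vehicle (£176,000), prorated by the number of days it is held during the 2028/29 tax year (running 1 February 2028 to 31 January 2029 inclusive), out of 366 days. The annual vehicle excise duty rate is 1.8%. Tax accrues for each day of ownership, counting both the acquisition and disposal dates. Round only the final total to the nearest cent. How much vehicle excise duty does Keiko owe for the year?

Days held (2028-02-01 to 2028-09-20): 233 out of 366
Tax = £176,000 × 1.8% × 233/366 = £2,016.7869

£2,016.79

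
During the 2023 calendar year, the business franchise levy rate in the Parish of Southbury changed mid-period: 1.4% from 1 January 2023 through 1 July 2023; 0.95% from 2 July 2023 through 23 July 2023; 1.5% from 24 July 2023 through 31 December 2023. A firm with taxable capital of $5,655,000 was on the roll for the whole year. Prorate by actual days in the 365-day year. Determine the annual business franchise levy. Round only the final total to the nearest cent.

1 January – 1 July 2023: 182 days at 1.4% → $5,655,000 × 1.4% × 182/365 = $39,476.5479
2 July – 23 July 2023: 22 days at 0.95% → $5,655,000 × 0.95% × 22/365 = $3,238.0685
24 July – 31 December 2023: 161 days at 1.5% → $5,655,000 × 1.5% × 161/365 = $37,415.9589
Total = $80,130.5753

$80,130.58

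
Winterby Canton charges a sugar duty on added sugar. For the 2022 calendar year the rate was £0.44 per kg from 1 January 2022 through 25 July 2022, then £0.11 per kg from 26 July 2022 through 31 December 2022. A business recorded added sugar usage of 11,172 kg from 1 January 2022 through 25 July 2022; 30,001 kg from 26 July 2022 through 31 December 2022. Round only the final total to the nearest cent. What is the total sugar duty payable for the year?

1 January – 25 July 2022: 11,172 kg at £0.44/kg → £4,915.68
26 July – 31 December 2022: 30,001 kg at £0.11/kg → £3,300.11

£8,215.79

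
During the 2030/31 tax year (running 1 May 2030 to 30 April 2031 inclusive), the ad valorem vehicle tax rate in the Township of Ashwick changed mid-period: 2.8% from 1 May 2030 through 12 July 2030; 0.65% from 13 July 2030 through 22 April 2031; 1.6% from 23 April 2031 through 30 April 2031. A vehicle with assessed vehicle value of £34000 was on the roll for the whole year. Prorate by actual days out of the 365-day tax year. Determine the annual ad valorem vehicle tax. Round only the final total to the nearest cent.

£374.28

1 May – 12 July 2030: 73 days at 2.8% → £34000 × 2.8% × 73/365 = £190.4000
13 July 2030 – 22 April 2031: 284 days at 0.65% → £34000 × 0.65% × 284/365 = £171.9562
23 April – 30 April 2031: 8 days at 1.6% → £34000 × 1.6% × 8/365 = £11.9233
Total = £374.2795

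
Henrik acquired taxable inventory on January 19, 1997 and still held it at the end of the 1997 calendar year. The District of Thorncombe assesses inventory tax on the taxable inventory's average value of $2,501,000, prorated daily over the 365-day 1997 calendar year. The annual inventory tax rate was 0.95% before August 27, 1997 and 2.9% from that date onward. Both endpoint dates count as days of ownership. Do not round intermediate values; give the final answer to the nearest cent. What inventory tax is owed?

$39,556.91

January 19 – August 26, 1997: 220 days at 0.95% → $2,501,000 × 0.95% × 220/365 = $14,320.7945
August 27 – December 31, 1997: 127 days at 2.9% → $2,501,000 × 2.9% × 127/365 = $25,236.1178
Total = $39,556.9123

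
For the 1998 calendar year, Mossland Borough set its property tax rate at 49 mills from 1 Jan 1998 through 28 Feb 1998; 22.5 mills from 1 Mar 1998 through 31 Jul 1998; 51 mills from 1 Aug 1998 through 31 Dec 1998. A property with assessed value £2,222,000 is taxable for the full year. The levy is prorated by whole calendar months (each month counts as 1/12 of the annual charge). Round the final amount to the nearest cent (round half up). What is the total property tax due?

1 Jan – 28 Feb 1998: 2 months at 49 mills → £2,222,000 × 4.9% × 2/12 = £18,146.3333
1 Mar – 31 Jul 1998: 5 months at 22.5 mills → £2,222,000 × 2.25% × 5/12 = £20,831.2500
1 Aug – 31 Dec 1998: 5 months at 51 mills → £2,222,000 × 5.1% × 5/12 = £47,217.5000
Total = £86,195.0833

£86,195.08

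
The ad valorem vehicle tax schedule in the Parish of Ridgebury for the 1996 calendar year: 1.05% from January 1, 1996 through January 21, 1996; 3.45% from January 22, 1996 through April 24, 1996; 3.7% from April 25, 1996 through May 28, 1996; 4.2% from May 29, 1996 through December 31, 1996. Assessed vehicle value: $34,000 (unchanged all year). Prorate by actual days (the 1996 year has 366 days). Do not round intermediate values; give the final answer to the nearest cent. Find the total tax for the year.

January 1 – January 21, 1996: 21 days at 1.05% → $34,000 × 1.05% × 21/366 = $20.4836
January 22 – April 24, 1996: 94 days at 3.45% → $34,000 × 3.45% × 94/366 = $301.2623
April 25 – May 28, 1996: 34 days at 3.7% → $34,000 × 3.7% × 34/366 = $116.8634
May 29 – December 31, 1996: 217 days at 4.2% → $34,000 × 4.2% × 217/366 = $846.6557
Total = $1,285.2650

$1,285.27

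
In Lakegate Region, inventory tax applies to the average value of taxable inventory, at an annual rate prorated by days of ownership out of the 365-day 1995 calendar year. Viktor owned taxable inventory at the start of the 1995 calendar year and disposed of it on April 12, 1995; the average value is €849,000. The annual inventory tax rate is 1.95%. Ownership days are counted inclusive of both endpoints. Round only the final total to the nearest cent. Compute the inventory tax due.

€4,626.47

Days held (January 1 – April 12, 1995): 102 out of 365
Tax = €849,000 × 1.95% × 102/365 = €4,626.4685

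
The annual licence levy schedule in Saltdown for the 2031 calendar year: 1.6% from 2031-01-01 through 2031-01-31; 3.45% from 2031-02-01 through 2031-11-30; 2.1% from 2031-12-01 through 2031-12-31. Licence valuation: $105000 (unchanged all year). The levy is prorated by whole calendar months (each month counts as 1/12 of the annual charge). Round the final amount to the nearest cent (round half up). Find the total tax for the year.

$3342.50

2031-01-01 to 2031-01-31: 1 month at 1.6% → $105000 × 1.6% × 1/12 = $140.0000
2031-02-01 to 2031-11-30: 10 months at 3.45% → $105000 × 3.45% × 10/12 = $3018.7500
2031-12-01 to 2031-12-31: 1 month at 2.1% → $105000 × 2.1% × 1/12 = $183.7500
Total = $3342.5000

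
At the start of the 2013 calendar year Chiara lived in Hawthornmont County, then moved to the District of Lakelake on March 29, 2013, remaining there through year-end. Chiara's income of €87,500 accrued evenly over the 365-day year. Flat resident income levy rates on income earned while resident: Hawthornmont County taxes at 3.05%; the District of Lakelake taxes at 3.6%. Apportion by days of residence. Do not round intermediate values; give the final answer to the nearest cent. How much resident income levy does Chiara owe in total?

€3,035.29

Hawthornmont County, January 1 – March 28, 2013: 87 days → €87,500 × 3.05% × 87/365 = €636.1130
The District of Lakelake, March 29 – December 31, 2013: 278 days → €87,500 × 3.6% × 278/365 = €2,399.1781
Total = €3,035.2911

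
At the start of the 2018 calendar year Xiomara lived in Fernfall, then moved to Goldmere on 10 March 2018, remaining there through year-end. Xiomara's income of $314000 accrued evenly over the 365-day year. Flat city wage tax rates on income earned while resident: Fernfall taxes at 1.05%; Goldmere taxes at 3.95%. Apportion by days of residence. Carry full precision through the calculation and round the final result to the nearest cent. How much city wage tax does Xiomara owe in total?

$10706.54

Fernfall, 1 January – 9 March 2018: 68 days → $314000 × 1.05% × 68/365 = $614.2356
Goldmere, 10 March – 31 December 2018: 297 days → $314000 × 3.95% × 297/365 = $10092.3041
Total = $10706.5397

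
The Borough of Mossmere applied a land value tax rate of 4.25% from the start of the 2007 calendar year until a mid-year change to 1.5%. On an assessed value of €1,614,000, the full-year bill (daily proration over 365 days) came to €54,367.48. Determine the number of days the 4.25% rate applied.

248 days

Let d = days at the first rate; then 365 − d days at the second rate.
€1,614,000 × [4.25%·d + 1.5%·(365−d)] / 365 = €54,367.48
Solving gives d = 248, so the new rate took effect on September 6, 2007.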